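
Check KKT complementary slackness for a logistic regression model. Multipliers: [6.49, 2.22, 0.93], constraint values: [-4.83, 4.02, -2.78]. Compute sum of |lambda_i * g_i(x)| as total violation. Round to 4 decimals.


KKT complementary slackness check:
lambda_1 * g_1 = 6.49 * -4.83 = -31.3467
lambda_2 * g_2 = 2.22 * 4.02 = 8.9244
lambda_3 * g_3 = 0.93 * -2.78 = -2.5854
Total violation = 31.3467 + 8.9244 + 2.5854 = 42.8565


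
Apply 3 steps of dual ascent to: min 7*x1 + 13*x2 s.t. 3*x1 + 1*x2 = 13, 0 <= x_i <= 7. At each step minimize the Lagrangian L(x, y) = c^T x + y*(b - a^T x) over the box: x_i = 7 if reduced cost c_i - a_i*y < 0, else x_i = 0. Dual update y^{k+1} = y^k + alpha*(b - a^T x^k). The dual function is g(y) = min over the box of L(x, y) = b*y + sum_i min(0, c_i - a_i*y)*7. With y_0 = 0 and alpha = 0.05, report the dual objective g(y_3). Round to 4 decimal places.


Dual ascent for LP: min 7*x1 + 13*x2, 3*x1 + 1*x2 = 13, 0 <= x_i <= 7
Step 1: y^k = 0.0, reduced costs: (7.0, 13.0)
  x^k = (0.0, 0.0), subgradient = b - a^T x = 13.0
  y^{k+1} = 0.0 + 0.05*13.0 = 0.65
Step 2: y^k = 0.65, reduced costs: (5.05, 12.35)
  x^k = (0.0, 0.0), subgradient = b - a^T x = 13.0
  y^{k+1} = 0.65 + 0.05*13.0 = 1.3
Step 3: y^k = 1.3, reduced costs: (3.1, 11.7)
  x^k = (0.0, 0.0), subgradient = b - a^T x = 13.0
  y^{k+1} = 1.3 + 0.05*13.0 = 1.95
Dual objective at y_3 = 1.95: reduced costs (1.15, 11.05), box minimizer x = (0.0, 0.0)
g(y_3) = b*y + (c1 - a1*y)*x1 + (c2 - a2*y)*x2 = 13*1.95 + 1.15*0.0 + 11.05*0.0 = 25.35 + 0.0 + 0.0 = 25.35


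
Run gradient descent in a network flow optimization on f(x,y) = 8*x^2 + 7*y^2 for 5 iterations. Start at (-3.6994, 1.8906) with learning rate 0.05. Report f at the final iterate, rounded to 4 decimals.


Gradient descent on f(x,y) = 8*x^2 + 7*y^2.
Starting point: (-3.6994, 1.8906), alpha = 0.05
Step 1: grad_x = 2*8*-3.6994 = -59.1904, grad_y = 2*7*1.8906 = 26.4684
  x_1 = -3.6994 - 0.05*-59.1904 = -0.7399
  y_1 = 1.8906 - 0.05*26.4684 = 0.5672
Step 2: grad_x = 2*8*-0.7399 = -11.8381, grad_y = 2*7*0.5672 = 7.9405
  x_2 = -0.7399 - 0.05*-11.8381 = -0.148
  y_2 = 0.5672 - 0.05*7.9405 = 0.1702
Step 3: grad_x = 2*8*-0.148 = -2.3676, grad_y = 2*7*0.1702 = 2.3822
  x_3 = -0.148 - 0.05*-2.3676 = -0.0296
  y_3 = 0.1702 - 0.05*2.3822 = 0.051
Step 4: grad_x = 2*8*-0.0296 = -0.4735, grad_y = 2*7*0.051 = 0.7146
  x_4 = -0.0296 - 0.05*-0.4735 = -0.0059
  y_4 = 0.051 - 0.05*0.7146 = 0.0153
Step 5: grad_x = 2*8*-0.0059 = -0.0947, grad_y = 2*7*0.0153 = 0.2144
  x_5 = -0.0059 - 0.05*-0.0947 = -0.0012
  y_5 = 0.0153 - 0.05*0.2144 = 0.0046
f(-0.0012, 0.0046) = 8*(-0.0012)^2 + 7*0.0046^2 = 0.0002


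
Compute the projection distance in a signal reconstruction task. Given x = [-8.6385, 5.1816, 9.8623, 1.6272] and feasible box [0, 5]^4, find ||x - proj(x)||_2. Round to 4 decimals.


Project each component onto [0, 5].
clip(-8.6385) = 0.0, clip(5.1816) = 5.0, clip(9.8623) = 5.0, clip(1.6272) = 1.6272
Projection = [0.0, 5.0, 5.0, 1.6272]
Squared diffs: [74.6237, 0.033, 23.642, 0.0]
Distance = sqrt(98.2987) = 9.9146


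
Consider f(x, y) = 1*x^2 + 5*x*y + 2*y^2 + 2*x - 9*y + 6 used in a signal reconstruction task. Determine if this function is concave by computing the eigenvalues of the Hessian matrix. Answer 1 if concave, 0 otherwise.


The Hessian of f(x,y) = 1*x^2 + 5*x*y + 2*y^2 + 2*x - 9*y + 6 is:
H = [[2, 5], [5, 4]]
Trace = 2 + 4 = 6
Determinant = 2*4 - (5)^2 = -17
Discriminant = (6)^2 - 4*-17 = 104.0
Eigenvalues: lambda_1 = -2.099, lambda_2 = 8.099
The function is not concave.

0


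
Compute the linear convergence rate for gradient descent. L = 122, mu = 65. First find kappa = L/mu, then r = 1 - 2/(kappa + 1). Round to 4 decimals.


Step 1: Compute the condition number.
kappa = L/mu = 122/65 = 1.8769
Step 2: Compute the convergence rate.
r = 1 - 2/(kappa + 1) = 1 - 2*mu/(L + mu) = (L - mu)/(L + mu) = 57/187 = 0.3048


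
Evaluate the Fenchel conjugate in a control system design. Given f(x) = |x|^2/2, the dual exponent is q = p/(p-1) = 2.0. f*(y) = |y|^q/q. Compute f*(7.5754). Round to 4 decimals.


The conjugate exponent q satisfies 1/p + 1/q = 1.
p = 2, so q = 2/(2 - 1) = 2.0
|y|^q = 7.5754^2.0 = 57.3867
f*(7.5754) = 57.3867 / 2.0 = 28.6933


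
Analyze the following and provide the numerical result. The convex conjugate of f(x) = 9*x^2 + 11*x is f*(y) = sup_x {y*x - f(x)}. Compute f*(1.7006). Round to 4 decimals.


f*(y) = sup_x {y*x - a*x^2 - b*x} = sup_x {(y-b)*x - a*x^2}
FOC: (y - b) - 2a*x = 0 => x* = (y - b)/(2a)
x* = (1.7006 - 11)/(2*9) = -0.5166
f*(1.7006) = (y-b)^2/(4a) = (1.7006 - 11)^2/(4*9)
= 86.4788/36 = 2.4022


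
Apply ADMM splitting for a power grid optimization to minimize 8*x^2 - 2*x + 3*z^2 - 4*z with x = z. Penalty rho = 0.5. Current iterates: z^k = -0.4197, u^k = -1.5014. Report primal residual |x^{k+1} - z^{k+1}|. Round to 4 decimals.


ADMM iteration with rho = 0.5, z^k = -0.4197, u^k = -1.5014
Step 1: x-update.
Minimize 8*x^2 - 2*x + (0.5/2)*(x + 0.4197 - 1.5014)^2
FOC: (2*8 + 0.5)*x = 2 + 0.5*(-0.4197 + 1.5014)
x^{k+1} = 0.154
Step 2: z-update.
Minimize 3*z^2 - 4*z + (0.5/2)*(0.154 - z - 1.5014)^2
FOC: (2*3 + 0.5)*z = 4 + 0.5*(0.154 - 1.5014)
z^{k+1} = 0.5117
Step 3: u-update.
u^{k+1} = -1.5014 + 0.154 - 0.5117 = -1.8591
Step 4: Primal residual = |0.154 - 0.5117| = 0.3577


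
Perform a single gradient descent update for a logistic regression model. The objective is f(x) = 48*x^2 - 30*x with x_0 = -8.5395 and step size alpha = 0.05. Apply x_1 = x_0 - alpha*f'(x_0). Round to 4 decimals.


We compute the gradient at x_0 and apply the update.
f'(x) = 96*x - 30
f'(-8.5395) = 96*-8.5395 - 30 = -849.792
x_1 = -8.5395 - 0.05*-849.792 = 33.9501


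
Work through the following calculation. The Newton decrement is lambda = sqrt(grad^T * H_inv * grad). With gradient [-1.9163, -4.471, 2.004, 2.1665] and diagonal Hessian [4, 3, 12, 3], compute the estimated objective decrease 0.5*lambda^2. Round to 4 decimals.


Step 1: H is diagonal, so H^(-1) * g = [-0.4791, -1.4903, 0.167, 0.7222].
Step 2: g^T H^(-1) g = sum_i g_i^2 / H_ii
  = (-1.9163)^2/4 + (-4.471)^2/3 + (2.004)^2/12 + (2.1665)^2/3
  = 0.9181 + 6.6633 + 0.3347 + 1.5646 = 9.4806
Step 3: Objective decrease = 0.5 * g^T H^(-1) g = 4.7403


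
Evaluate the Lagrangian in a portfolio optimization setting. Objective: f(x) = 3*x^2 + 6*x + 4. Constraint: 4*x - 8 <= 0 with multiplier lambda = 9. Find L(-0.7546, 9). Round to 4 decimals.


Step 1: Evaluate f(x).
f(-0.7546) = 3*(-0.7546)^2 + 6*(-0.7546) + 4 = 1.1807
Step 2: Evaluate g(x).
g(-0.7546) = 4*-0.7546 - 8 = -11.0184
Step 3: Compute Lagrangian.
L = 1.1807 + 9*-11.0184 = -97.9849


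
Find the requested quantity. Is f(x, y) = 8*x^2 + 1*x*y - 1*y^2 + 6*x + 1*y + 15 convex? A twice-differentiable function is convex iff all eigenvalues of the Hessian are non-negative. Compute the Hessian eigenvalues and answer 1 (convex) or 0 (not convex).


The Hessian of f(x,y) = 8*x^2 + 1*x*y - 1*y^2 + 6*x + 1*y + 15 is:
H = [[16, 1], [1, -2]]
Trace = 16 - 2 = 14
Determinant = 16*-2 - (1)^2 = -33
Discriminant = (14)^2 - 4*-33 = 328.0
Eigenvalues: lambda_1 = -2.0554, lambda_2 = 16.0554
The function is not convex.

0


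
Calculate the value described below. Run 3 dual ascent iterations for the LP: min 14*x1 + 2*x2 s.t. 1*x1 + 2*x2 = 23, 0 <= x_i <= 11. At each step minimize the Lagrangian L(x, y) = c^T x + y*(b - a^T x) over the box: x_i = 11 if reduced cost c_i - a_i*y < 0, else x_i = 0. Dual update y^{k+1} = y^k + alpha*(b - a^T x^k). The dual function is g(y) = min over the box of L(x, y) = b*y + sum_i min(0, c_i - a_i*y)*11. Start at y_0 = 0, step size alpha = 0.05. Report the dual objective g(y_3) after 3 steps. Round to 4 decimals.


Dual ascent for LP: min 14*x1 + 2*x2, 1*x1 + 2*x2 = 23, 0 <= x_i <= 11
Step 1: y^k = 0.0, reduced costs: (14.0, 2.0)
  x^k = (0.0, 0.0), subgradient = b - a^T x = 23.0
  y^{k+1} = 0.0 + 0.05*23.0 = 1.15
Step 2: y^k = 1.15, reduced costs: (12.85, -0.3)
  x^k = (0.0, 11.0), subgradient = b - a^T x = 1.0
  y^{k+1} = 1.15 + 0.05*1.0 = 1.2
Step 3: y^k = 1.2, reduced costs: (12.8, -0.4)
  x^k = (0.0, 11.0), subgradient = b - a^T x = 1.0
  y^{k+1} = 1.2 + 0.05*1.0 = 1.25
Dual objective at y_3 = 1.25: reduced costs (12.75, -0.5), box minimizer x = (0.0, 11.0)
g(y_3) = b*y + (c1 - a1*y)*x1 + (c2 - a2*y)*x2 = 23*1.25 + 12.75*0.0 + (-0.5)*11.0 = 28.75 + 0.0 - 5.5 = 23.25


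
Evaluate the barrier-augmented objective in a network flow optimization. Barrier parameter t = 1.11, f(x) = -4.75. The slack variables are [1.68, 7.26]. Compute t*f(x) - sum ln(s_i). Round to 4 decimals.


Step 1: Compute log-barrier.
ln values: [0.5188, 1.9824]
phi = -(0.5188 + 1.9824) = -2.5012
Step 2: Compute augmented objective.
t*f(x) = 1.11*-4.75 = -5.2725
Total = -5.2725 - 2.5012 = -7.7737


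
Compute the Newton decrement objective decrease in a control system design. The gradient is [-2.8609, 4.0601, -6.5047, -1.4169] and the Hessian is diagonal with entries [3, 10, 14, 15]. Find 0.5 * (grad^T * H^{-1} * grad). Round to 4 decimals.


Step 1: H is diagonal, so H^(-1) * g = [-0.9536, 0.406, -0.4646, -0.0945].
Step 2: g^T H^(-1) g = sum_i g_i^2 / H_ii
  = (-2.8609)^2/3 + (4.0601)^2/10 + (-6.5047)^2/14 + (-1.4169)^2/15
  = 2.7282 + 1.6484 + 3.0222 + 0.1338 = 7.5328
Step 3: Objective decrease = 0.5 * g^T H^(-1) g = 3.7664


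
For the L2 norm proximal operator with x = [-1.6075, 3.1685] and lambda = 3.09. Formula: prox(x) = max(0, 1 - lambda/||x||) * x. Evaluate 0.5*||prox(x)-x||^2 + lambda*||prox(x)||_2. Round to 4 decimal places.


Step 1: Compute ||x||.
||x|| = 3.5529
Step 2: Compute scaling factor.
scale = max(0, 1 - 3.09/3.5529) = 0.1303
Step 3: prox(x) = [-0.2095, 0.4129]
||prox(x)|| = 0.4629
Step 4: Proximal objective.
0.5*||prox-x||^2 = 4.7741
lambda*||prox|| = 1.4304
Total = 6.2046


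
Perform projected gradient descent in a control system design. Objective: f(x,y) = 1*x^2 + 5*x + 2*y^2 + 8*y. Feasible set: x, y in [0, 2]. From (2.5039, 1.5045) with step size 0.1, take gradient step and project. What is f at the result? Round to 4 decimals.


Step 1: Compute gradient at (2.5039, 1.5045).
grad_x = 2*1*2.5039 + 5 = 10.0078
grad_y = 2*2*1.5045 + 8 = 14.018
Step 2: Gradient step.
x_raw = 2.5039 - 0.1*10.0078 = 1.5031
y_raw = 1.5045 - 0.1*14.018 = 0.1027
Step 3: Project onto [0, 2].
x_proj = clip(1.5031) = 1.5031
y_proj = clip(0.1027) = 0.1027
Step 4: Evaluate f.
f(1.5031, 0.1027) = 10.6177


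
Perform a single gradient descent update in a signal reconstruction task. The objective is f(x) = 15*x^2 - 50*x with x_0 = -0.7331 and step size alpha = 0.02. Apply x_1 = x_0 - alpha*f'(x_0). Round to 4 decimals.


We compute the gradient at x_0 and apply the update.
f'(x) = 30*x - 50
f'(-0.7331) = 30*-0.7331 - 50 = -71.993
x_1 = -0.7331 - 0.02*-71.993 = 0.7068


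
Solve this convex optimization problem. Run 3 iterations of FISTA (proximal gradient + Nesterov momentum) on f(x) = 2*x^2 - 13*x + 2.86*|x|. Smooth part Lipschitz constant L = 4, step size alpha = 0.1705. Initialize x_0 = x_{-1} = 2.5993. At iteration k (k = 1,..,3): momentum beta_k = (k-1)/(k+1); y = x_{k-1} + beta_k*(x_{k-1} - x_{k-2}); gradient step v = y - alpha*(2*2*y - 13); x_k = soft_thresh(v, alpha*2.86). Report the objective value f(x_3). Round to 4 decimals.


FISTA on f(x) = 2*x^2 - 13*x + 2.86*|x|
L = 4, alpha = 0.1705
Iteration 1: beta = 0.0, y = 2.5993 + 0.0*(2.5993 - 2.5993) = 2.5993
  grad(y) = -2.6028, v = y - alpha*grad = 3.0431
  prox(v) = soft_thresh(3.0431, 0.4876) = 2.5554
Iteration 2: beta = 0.3333, y = 2.5554 + 0.3333*(2.5554 - 2.5993) = 2.5408
  grad(y) = -2.8367, v = y - alpha*grad = 3.0245
  prox(v) = soft_thresh(3.0245, 0.4876) = 2.5369
Iteration 3: beta = 0.5, y = 2.5369 + 0.5*(2.5369 - 2.5554) = 2.5276
  grad(y) = -2.8898, v = y - alpha*grad = 3.0203
  prox(v) = soft_thresh(3.0203, 0.4876) = 2.5326
f(x_3) = 2*2.5326^2 - 13*2.5326 + 2.86*|2.5326| = -12.8524


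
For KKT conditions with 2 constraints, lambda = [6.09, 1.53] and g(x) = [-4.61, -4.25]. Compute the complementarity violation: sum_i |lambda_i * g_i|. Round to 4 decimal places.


KKT complementary slackness check:
lambda_1 * g_1 = 6.09 * -4.61 = -28.0749
lambda_2 * g_2 = 1.53 * -4.25 = -6.5025
Total violation = 28.0749 + 6.5025 = 34.5774


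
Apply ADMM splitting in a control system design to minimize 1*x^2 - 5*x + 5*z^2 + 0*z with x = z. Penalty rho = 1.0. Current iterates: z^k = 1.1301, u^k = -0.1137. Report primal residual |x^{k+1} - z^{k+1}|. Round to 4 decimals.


ADMM iteration with rho = 1.0, z^k = 1.1301, u^k = -0.1137
Step 1: x-update.
Minimize 1*x^2 - 5*x + (1.0/2)*(x - 1.1301 - 0.1137)^2
FOC: (2*1 + 1.0)*x = 5 + 1.0*(1.1301 + 0.1137)
x^{k+1} = 2.0813
Step 2: z-update.
Minimize 5*z^2 + 0*z + (1.0/2)*(2.0813 - z - 0.1137)^2
FOC: (2*5 + 1.0)*z = 0 + 1.0*(2.0813 - 0.1137)
z^{k+1} = 0.1789
Step 3: u-update.
u^{k+1} = -0.1137 + 2.0813 - 0.1789 = 1.7887
Step 4: Primal residual = |2.0813 - 0.1789| = 1.9024


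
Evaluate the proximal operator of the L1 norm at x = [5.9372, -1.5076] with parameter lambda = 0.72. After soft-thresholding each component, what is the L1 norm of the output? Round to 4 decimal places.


Soft-thresholding with lambda = 0.72:
prox(5.9372) = sign(5.9372)*max(|5.9372| - 0.72, 0) = 5.2172
prox(-1.5076) = sign(-1.5076)*max(|-1.5076| - 0.72, 0) = -0.7876
prox(x) = [5.2172, -0.7876]
||prox(x)||_1 = 5.2172 + 0.7876 = 6.0048


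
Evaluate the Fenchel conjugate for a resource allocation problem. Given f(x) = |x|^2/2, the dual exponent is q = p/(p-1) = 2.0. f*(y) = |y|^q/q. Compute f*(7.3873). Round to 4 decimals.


The conjugate exponent q satisfies 1/p + 1/q = 1.
p = 2, so q = 2/(2 - 1) = 2.0
|y|^q = 7.3873^2.0 = 54.5722
f*(7.3873) = 54.5722 / 2.0 = 27.2861


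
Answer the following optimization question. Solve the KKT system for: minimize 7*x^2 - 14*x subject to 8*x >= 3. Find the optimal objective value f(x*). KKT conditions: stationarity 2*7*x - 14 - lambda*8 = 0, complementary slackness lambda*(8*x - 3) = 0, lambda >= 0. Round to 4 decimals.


Step 1: Try lambda = 0 (constraint inactive).
Stationarity: 2*7*x - 14 = 0
x* = 14/(2*7) = 1.0
Check constraint: 8*1.0 = 8.0 >= 3 -- satisfied.
Step 2: Compute optimal value.
f(x*) = 7*1.0^2 - 14*1.0 = -7.0


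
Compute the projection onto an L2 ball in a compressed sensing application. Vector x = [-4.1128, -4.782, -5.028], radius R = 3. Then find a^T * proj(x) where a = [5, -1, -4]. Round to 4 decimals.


Step 1: Compute ||x|| (intermediates to 6 decimals).
||x|| = sqrt((-4.1128)^2 + (-4.782)^2 + (-5.028)^2) = 8.066191
Step 2: Project.
Since ||x|| > R, scale = R/||x|| = 3/8.066191 = 0.371923, proj(x) = scale * x
proj(x) = [-1.529645, -1.778536, -1.870029]
Step 3: Dot product.
a^T * proj(x) = 5*(-1.529645) - 1*(-1.778536) - 4*(-1.870029) = 1.6104


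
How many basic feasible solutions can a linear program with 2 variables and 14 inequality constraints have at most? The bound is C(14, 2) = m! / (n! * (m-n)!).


Each vertex corresponds to some choice of n active constraints out of m, so the number of vertices is at most C(m, n) = m! / (n!(m-n)!).
m = 14, n = 2
Numerator: 14 * 13
Denominator: 2! = 2
C(14, 2) = 91


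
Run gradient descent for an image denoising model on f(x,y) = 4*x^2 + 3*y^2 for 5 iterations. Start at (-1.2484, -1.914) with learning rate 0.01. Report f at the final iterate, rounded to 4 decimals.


Gradient descent on f(x,y) = 4*x^2 + 3*y^2.
Starting point: (-1.2484, -1.914), alpha = 0.01
Step 1: grad_x = 2*4*-1.2484 = -9.9872, grad_y = 2*3*-1.914 = -11.484
  x_1 = -1.2484 - 0.01*-9.9872 = -1.1485
  y_1 = -1.914 - 0.01*-11.484 = -1.7992
Step 2: grad_x = 2*4*-1.1485 = -9.1882, grad_y = 2*3*-1.7992 = -10.795
  x_2 = -1.1485 - 0.01*-9.1882 = -1.0566
  y_2 = -1.7992 - 0.01*-10.795 = -1.6912
Step 3: grad_x = 2*4*-1.0566 = -8.4532, grad_y = 2*3*-1.6912 = -10.1473
  x_3 = -1.0566 - 0.01*-8.4532 = -0.9721
  y_3 = -1.6912 - 0.01*-10.1473 = -1.5897
Step 4: grad_x = 2*4*-0.9721 = -7.7769, grad_y = 2*3*-1.5897 = -9.5384
  x_4 = -0.9721 - 0.01*-7.7769 = -0.8943
  y_4 = -1.5897 - 0.01*-9.5384 = -1.4944
Step 5: grad_x = 2*4*-0.8943 = -7.1548, grad_y = 2*3*-1.4944 = -8.9661
  x_5 = -0.8943 - 0.01*-7.1548 = -0.8228
  y_5 = -1.4944 - 0.01*-8.9661 = -1.4047
f(-0.8228, -1.4047) = 4*(-0.8228)^2 + 3*(-1.4047)^2 = 8.6275


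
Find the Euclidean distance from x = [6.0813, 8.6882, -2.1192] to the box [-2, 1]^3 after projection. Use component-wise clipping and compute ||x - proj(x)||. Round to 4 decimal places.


Project each component onto [-2, 1].
clip(6.0813) = 1.0, clip(8.6882) = 1.0, clip(-2.1192) = -2.0
Projection = [1.0, 1.0, -2.0]
Squared diffs: [25.8196, 59.1084, 0.0142]
Distance = sqrt(84.9422) = 9.2164


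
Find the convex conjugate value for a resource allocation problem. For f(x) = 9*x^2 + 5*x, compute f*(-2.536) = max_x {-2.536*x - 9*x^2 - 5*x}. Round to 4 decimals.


f*(y) = sup_x {y*x - a*x^2 - b*x} = sup_x {(y-b)*x - a*x^2}
FOC: (y - b) - 2a*x = 0 => x* = (y - b)/(2a)
x* = (-2.536 - 5)/(2*9) = -0.4187
f*(-2.536) = (y-b)^2/(4a) = (-2.536 - 5)^2/(4*9)
= 56.7913/36 = 1.5775


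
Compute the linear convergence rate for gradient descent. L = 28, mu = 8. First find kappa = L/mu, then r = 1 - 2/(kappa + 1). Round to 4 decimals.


Step 1: Compute the condition number.
kappa = L/mu = 28/8 = 3.5
Step 2: Compute the convergence rate.
r = 1 - 2/(kappa + 1) = 1 - 2*mu/(L + mu) = (L - mu)/(L + mu) = 20/36 = 0.5556


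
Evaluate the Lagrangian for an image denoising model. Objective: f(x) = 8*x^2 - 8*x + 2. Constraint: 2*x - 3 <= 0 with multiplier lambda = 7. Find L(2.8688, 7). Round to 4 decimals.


Step 1: Evaluate f(x).
f(2.8688) = 8*2.8688^2 - 8*2.8688 + 2 = 44.8897
Step 2: Evaluate g(x).
g(2.8688) = 2*2.8688 - 3 = 2.7376
Step 3: Compute Lagrangian.
L = 44.8897 + 7*2.7376 = 64.0529


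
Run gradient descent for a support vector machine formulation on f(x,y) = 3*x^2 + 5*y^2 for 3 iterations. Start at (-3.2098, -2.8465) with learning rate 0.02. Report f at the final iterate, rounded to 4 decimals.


Gradient descent on f(x,y) = 3*x^2 + 5*y^2.
Starting point: (-3.2098, -2.8465), alpha = 0.02
Step 1: grad_x = 2*3*-3.2098 = -19.2588, grad_y = 2*5*-2.8465 = -28.465
  x_1 = -3.2098 - 0.02*-19.2588 = -2.8246
  y_1 = -2.8465 - 0.02*-28.465 = -2.2772
Step 2: grad_x = 2*3*-2.8246 = -16.9477, grad_y = 2*5*-2.2772 = -22.772
  x_2 = -2.8246 - 0.02*-16.9477 = -2.4857
  y_2 = -2.2772 - 0.02*-22.772 = -1.8218
Step 3: grad_x = 2*3*-2.4857 = -14.914, grad_y = 2*5*-1.8218 = -18.2176
  x_3 = -2.4857 - 0.02*-14.914 = -2.1874
  y_3 = -1.8218 - 0.02*-18.2176 = -1.4574
f(-2.1874, -1.4574) = 3*(-2.1874)^2 + 5*(-1.4574)^2 = 24.9742


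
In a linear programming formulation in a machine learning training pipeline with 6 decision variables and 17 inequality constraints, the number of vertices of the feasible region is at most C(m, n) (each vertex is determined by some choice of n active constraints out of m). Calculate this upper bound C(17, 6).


Each vertex corresponds to some choice of n active constraints out of m, so the number of vertices is at most C(m, n) = m! / (n!(m-n)!).
m = 17, n = 6
Numerator: 17 * 16 * 15 * 14 * 13 * 12
Denominator: 6! = 720
C(17, 6) = 12376


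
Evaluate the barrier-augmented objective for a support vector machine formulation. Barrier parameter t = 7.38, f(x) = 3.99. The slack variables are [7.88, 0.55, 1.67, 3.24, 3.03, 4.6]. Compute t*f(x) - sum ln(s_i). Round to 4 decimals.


Step 1: Compute log-barrier.
ln values: [2.0643, -0.5978, 0.5128, 1.1756, 1.1086, 1.5261]
phi = -(2.0643 - 0.5978 + 0.5128 + 1.1756 + 1.1086 + 1.5261) = -5.7895
Step 2: Compute augmented objective.
t*f(x) = 7.38*3.99 = 29.4462
Total = 29.4462 - 5.7895 = 23.6567


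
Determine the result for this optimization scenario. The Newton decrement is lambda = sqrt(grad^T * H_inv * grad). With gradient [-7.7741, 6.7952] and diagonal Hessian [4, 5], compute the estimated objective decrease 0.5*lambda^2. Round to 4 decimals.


Step 1: H is diagonal, so H^(-1) * g = [-1.9435, 1.359].
Step 2: g^T H^(-1) g = sum_i g_i^2 / H_ii
  = (-7.7741)^2/4 + (6.7952)^2/5
  = 15.1092 + 9.2349 = 24.3441
Step 3: Objective decrease = 0.5 * g^T H^(-1) g = 12.1721


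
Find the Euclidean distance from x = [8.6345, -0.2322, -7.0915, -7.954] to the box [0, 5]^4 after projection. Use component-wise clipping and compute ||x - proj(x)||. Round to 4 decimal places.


Project each component onto [0, 5].
clip(8.6345) = 5.0, clip(-0.2322) = 0.0, clip(-7.0915) = 0.0, clip(-7.954) = 0.0
Projection = [5.0, 0.0, 0.0, 0.0]
Squared diffs: [13.2096, 0.0539, 50.2894, 63.2661]
Distance = sqrt(126.819) = 11.2614


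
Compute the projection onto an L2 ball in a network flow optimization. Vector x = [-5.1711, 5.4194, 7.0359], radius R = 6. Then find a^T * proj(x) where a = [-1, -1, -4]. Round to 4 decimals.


Step 1: Compute ||x|| (intermediates to 6 decimals).
||x|| = sqrt((-5.1711)^2 + 5.4194^2 + 7.0359^2) = 10.27687
Step 2: Project.
Since ||x|| > R, scale = R/||x|| = 6/10.27687 = 0.583835, proj(x) = scale * x
proj(x) = [-3.019069, 3.164035, 4.107805]
Step 3: Dot product.
a^T * proj(x) = -1*(-3.019069) - 1*3.164035 - 4*4.107805 = -16.5762


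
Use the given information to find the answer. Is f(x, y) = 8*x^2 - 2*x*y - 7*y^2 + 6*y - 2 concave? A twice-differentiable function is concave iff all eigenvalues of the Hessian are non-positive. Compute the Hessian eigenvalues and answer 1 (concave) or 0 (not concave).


The Hessian of f(x,y) = 8*x^2 - 2*x*y - 7*y^2 + 6*y - 2 is:
H = [[16, -2], [-2, -14]]
Trace = 16 - 14 = 2
Determinant = 16*-14 - (-2)^2 = -228
Discriminant = (2)^2 - 4*-228 = 916.0
Eigenvalues: lambda_1 = -14.1327, lambda_2 = 16.1327
The function is not concave.

0


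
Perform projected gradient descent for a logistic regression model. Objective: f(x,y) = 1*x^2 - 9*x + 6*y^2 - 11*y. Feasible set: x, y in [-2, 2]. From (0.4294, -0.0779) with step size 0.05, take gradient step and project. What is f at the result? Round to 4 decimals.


Step 1: Compute gradient at (0.4294, -0.0779).
grad_x = 2*1*0.4294 - 9 = -8.1412
grad_y = 2*6*-0.0779 - 11 = -11.9348
Step 2: Gradient step.
x_raw = 0.4294 - 0.05*-8.1412 = 0.8365
y_raw = -0.0779 - 0.05*-11.9348 = 0.5188
Step 3: Project onto [-2, 2].
x_proj = clip(0.8365) = 0.8365
y_proj = clip(0.5188) = 0.5188
Step 4: Evaluate f.
f(0.8365, 0.5188) = -10.9205


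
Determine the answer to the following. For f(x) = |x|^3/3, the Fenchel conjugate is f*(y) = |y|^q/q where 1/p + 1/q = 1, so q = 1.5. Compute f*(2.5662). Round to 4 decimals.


The conjugate exponent q satisfies 1/p + 1/q = 1.
p = 3, so q = 3/(3 - 1) = 1.5
|y|^q = 2.5662^1.5 = 4.1109
f*(2.5662) = 4.1109 / 1.5 = 2.7406


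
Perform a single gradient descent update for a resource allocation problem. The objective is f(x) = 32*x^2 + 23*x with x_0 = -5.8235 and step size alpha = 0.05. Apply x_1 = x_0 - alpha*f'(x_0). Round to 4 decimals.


We compute the gradient at x_0 and apply the update.
f'(x) = 64*x + 23
f'(-5.8235) = 64*-5.8235 + 23 = -349.704
x_1 = -5.8235 - 0.05*-349.704 = 11.6617


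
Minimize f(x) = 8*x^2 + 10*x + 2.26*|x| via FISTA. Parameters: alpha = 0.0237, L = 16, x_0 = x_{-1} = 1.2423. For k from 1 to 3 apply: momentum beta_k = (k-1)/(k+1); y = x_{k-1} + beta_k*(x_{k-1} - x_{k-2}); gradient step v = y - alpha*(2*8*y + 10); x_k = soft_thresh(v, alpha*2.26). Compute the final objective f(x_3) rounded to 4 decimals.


FISTA on f(x) = 8*x^2 + 10*x + 2.26*|x|
L = 16, alpha = 0.0237
Iteration 1: beta = 0.0, y = 1.2423 + 0.0*(1.2423 - 1.2423) = 1.2423
  grad(y) = 29.8768, v = y - alpha*grad = 0.5342
  prox(v) = soft_thresh(0.5342, 0.0536) = 0.4807
Iteration 2: beta = 0.3333, y = 0.4807 + 0.3333*(0.4807 - 1.2423) = 0.2268
  grad(y) = 13.6284, v = y - alpha*grad = -0.0962
  prox(v) = soft_thresh(-0.0962, 0.0536) = -0.0427
Iteration 3: beta = 0.5, y = -0.0427 + 0.5*(-0.0427 - 0.4807) = -0.3043
  grad(y) = 5.131, v = y - alpha*grad = -0.4259
  prox(v) = soft_thresh(-0.4259, 0.0536) = -0.3724
f(x_3) = 8*(-0.3724)^2 + 10*(-0.3724) + 2.26*|-0.3724| = -1.7728


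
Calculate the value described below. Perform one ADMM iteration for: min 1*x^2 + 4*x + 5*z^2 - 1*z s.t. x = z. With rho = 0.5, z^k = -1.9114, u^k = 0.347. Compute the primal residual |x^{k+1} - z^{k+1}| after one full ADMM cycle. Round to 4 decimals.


ADMM iteration with rho = 0.5, z^k = -1.9114, u^k = 0.347
Step 1: x-update.
Minimize 1*x^2 + 4*x + (0.5/2)*(x + 1.9114 + 0.347)^2
FOC: (2*1 + 0.5)*x = -4 + 0.5*(-1.9114 - 0.347)
x^{k+1} = -2.0517
Step 2: z-update.
Minimize 5*z^2 - 1*z + (0.5/2)*(-2.0517 - z + 0.347)^2
FOC: (2*5 + 0.5)*z = 1 + 0.5*(-2.0517 + 0.347)
z^{k+1} = 0.0141
Step 3: u-update.
u^{k+1} = 0.347 - 2.0517 - 0.0141 = -1.7187
Step 4: Primal residual = |-2.0517 - 0.0141| = 2.0657


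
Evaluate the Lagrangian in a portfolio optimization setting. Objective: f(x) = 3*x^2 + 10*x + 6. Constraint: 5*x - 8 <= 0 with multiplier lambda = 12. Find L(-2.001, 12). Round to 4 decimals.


Step 1: Evaluate f(x).
f(-2.001) = 3*(-2.001)^2 + 10*(-2.001) + 6 = -1.998
Step 2: Evaluate g(x).
g(-2.001) = 5*-2.001 - 8 = -18.005
Step 3: Compute Lagrangian.
L = -1.998 + 12*-18.005 = -218.058


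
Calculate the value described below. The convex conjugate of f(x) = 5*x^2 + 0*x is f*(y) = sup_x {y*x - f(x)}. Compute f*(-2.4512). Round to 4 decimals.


f*(y) = sup_x {y*x - a*x^2 - b*x} = sup_x {(y-b)*x - a*x^2}
FOC: (y - b) - 2a*x = 0 => x* = (y - b)/(2a)
x* = (-2.4512 - 0)/(2*5) = -0.2451
f*(-2.4512) = (y-b)^2/(4a) = (-2.4512 - 0)^2/(4*5)
= 6.0084/20 = 0.3004


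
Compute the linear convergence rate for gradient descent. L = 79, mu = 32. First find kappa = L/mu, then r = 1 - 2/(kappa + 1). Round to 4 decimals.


Step 1: Compute the condition number.
kappa = L/mu = 79/32 = 2.4688
Step 2: Compute the convergence rate.
r = 1 - 2/(kappa + 1) = 1 - 2*mu/(L + mu) = (L - mu)/(L + mu) = 47/111 = 0.4234


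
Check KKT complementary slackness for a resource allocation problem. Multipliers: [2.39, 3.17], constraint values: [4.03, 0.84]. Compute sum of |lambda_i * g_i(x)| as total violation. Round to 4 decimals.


KKT complementary slackness check:
lambda_1 * g_1 = 2.39 * 4.03 = 9.6317
lambda_2 * g_2 = 3.17 * 0.84 = 2.6628
Total violation = 9.6317 + 2.6628 = 12.2945


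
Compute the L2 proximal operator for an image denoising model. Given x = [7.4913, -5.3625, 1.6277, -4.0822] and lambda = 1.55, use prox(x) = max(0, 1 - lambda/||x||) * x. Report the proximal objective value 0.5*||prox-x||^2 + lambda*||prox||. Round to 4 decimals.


Step 1: Compute ||x||.
||x|| = 10.2073
Step 2: Compute scaling factor.
scale = max(0, 1 - 1.55/10.2073) = 0.8481
Step 3: prox(x) = [6.3537, -4.5482, 1.3805, -3.4623]
||prox(x)|| = 8.6573
Step 4: Proximal objective.
0.5*||prox-x||^2 = 1.2013
lambda*||prox|| = 13.4188
Total = 14.6201


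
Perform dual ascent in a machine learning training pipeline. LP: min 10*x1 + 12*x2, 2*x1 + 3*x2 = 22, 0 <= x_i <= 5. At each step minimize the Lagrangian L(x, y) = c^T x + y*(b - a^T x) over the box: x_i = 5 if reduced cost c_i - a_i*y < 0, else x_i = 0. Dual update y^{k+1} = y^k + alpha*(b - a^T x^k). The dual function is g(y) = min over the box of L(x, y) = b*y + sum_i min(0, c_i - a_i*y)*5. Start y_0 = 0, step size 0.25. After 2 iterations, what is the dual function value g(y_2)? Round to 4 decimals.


Dual ascent for LP: min 10*x1 + 12*x2, 2*x1 + 3*x2 = 22, 0 <= x_i <= 5
Step 1: y^k = 0.0, reduced costs: (10.0, 12.0)
  x^k = (0.0, 0.0), subgradient = b - a^T x = 22.0
  y^{k+1} = 0.0 + 0.25*22.0 = 5.5
Step 2: y^k = 5.5, reduced costs: (-1.0, -4.5)
  x^k = (5.0, 5.0), subgradient = b - a^T x = -3.0
  y^{k+1} = 5.5 + 0.25*-3.0 = 4.75
Dual objective at y_2 = 4.75: reduced costs (0.5, -2.25), box minimizer x = (0.0, 5.0)
g(y_2) = b*y + (c1 - a1*y)*x1 + (c2 - a2*y)*x2 = 22*4.75 + 0.5*0.0 + (-2.25)*5.0 = 104.5 + 0.0 - 11.25 = 93.25


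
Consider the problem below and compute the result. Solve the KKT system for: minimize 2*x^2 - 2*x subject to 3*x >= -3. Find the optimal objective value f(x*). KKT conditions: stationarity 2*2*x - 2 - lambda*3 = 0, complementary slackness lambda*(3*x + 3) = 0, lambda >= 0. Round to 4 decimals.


Step 1: Try lambda = 0 (constraint inactive).
Stationarity: 2*2*x - 2 = 0
x* = 2/(2*2) = 0.5
Check constraint: 3*0.5 = 1.5 >= -3 -- satisfied.
Step 2: Compute optimal value.
f(x*) = 2*0.5^2 - 2*0.5 = -0.5


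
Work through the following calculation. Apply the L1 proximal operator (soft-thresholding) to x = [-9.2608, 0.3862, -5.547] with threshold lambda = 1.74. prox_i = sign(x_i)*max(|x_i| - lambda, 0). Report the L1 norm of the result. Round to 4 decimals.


Soft-thresholding with lambda = 1.74:
prox(-9.2608) = sign(-9.2608)*max(|-9.2608| - 1.74, 0) = -7.5208
prox(0.3862) = sign(0.3862)*max(|0.3862| - 1.74, 0) = 0.0
prox(-5.547) = sign(-5.547)*max(|-5.547| - 1.74, 0) = -3.807
prox(x) = [-7.5208, 0.0, -3.807]
||prox(x)||_1 = 7.5208 + 0.0 + 3.807 = 11.3278


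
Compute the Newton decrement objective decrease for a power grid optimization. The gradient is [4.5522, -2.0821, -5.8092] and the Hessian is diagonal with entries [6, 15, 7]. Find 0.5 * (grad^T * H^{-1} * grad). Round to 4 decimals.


Step 1: H is diagonal, so H^(-1) * g = [0.7587, -0.1388, -0.8299].
Step 2: g^T H^(-1) g = sum_i g_i^2 / H_ii
  = (4.5522)^2/6 + (-2.0821)^2/15 + (-5.8092)^2/7
  = 3.4538 + 0.289 + 4.821 = 8.5637
Step 3: Objective decrease = 0.5 * g^T H^(-1) g = 4.2819


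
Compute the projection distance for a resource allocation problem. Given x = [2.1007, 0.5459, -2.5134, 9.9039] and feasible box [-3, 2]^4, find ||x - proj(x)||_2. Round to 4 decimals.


Project each component onto [-3, 2].
clip(2.1007) = 2.0, clip(0.5459) = 0.5459, clip(-2.5134) = -2.5134, clip(9.9039) = 2.0
Projection = [2.0, 0.5459, -2.5134, 2.0]
Squared diffs: [0.0101, 0.0, 0.0, 62.4716]
Distance = sqrt(62.4817) = 7.9045


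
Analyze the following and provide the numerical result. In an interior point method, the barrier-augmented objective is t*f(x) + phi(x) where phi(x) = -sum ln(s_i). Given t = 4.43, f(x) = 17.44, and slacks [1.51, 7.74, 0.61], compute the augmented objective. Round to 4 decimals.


Step 1: Compute log-barrier.
ln values: [0.4121, 2.0464, -0.4943]
phi = -(0.4121 + 2.0464 - 0.4943) = -1.9642
Step 2: Compute augmented objective.
t*f(x) = 4.43*17.44 = 77.2592
Total = 77.2592 - 1.9642 = 75.295


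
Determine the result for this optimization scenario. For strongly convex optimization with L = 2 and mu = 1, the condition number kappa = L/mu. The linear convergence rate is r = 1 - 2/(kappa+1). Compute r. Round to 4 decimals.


Step 1: Compute the condition number.
kappa = L/mu = 2/1 = 2.0
Step 2: Compute the convergence rate.
r = 1 - 2/(kappa + 1) = 1 - 2*mu/(L + mu) = (L - mu)/(L + mu) = 1/3 = 0.3333


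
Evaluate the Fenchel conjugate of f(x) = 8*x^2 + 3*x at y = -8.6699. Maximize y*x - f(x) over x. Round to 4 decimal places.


f*(y) = sup_x {y*x - a*x^2 - b*x} = sup_x {(y-b)*x - a*x^2}
FOC: (y - b) - 2a*x = 0 => x* = (y - b)/(2a)
x* = (-8.6699 - 3)/(2*8) = -0.7294
f*(-8.6699) = (y-b)^2/(4a) = (-8.6699 - 3)^2/(4*8)
= 136.1866/32 = 4.2558


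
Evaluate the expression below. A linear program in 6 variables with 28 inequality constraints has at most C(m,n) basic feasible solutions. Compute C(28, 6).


Each vertex corresponds to some choice of n active constraints out of m, so the number of vertices is at most C(m, n) = m! / (n!(m-n)!).
m = 28, n = 6
Numerator: 28 * 27 * 26 * 25 * 24 * 23
Denominator: 6! = 720
C(28, 6) = 376740


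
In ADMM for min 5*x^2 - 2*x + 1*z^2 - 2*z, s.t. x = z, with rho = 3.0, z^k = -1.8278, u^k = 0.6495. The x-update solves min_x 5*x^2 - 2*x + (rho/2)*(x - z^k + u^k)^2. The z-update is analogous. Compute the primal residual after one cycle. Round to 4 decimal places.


ADMM iteration with rho = 3.0, z^k = -1.8278, u^k = 0.6495
Step 1: x-update.
Minimize 5*x^2 - 2*x + (3.0/2)*(x + 1.8278 + 0.6495)^2
FOC: (2*5 + 3.0)*x = 2 + 3.0*(-1.8278 - 0.6495)
x^{k+1} = -0.4178
Step 2: z-update.
Minimize 1*z^2 - 2*z + (3.0/2)*(-0.4178 - z + 0.6495)^2
FOC: (2*1 + 3.0)*z = 2 + 3.0*(-0.4178 + 0.6495)
z^{k+1} = 0.539
Step 3: u-update.
u^{k+1} = 0.6495 - 0.4178 - 0.539 = -0.3073
Step 4: Primal residual = |-0.4178 - 0.539| = 0.9568


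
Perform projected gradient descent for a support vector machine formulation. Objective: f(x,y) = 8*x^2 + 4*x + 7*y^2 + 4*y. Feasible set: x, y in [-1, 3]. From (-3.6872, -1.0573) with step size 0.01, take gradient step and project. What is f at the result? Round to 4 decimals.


Step 1: Compute gradient at (-3.6872, -1.0573).
grad_x = 2*8*-3.6872 + 4 = -54.9952
grad_y = 2*7*-1.0573 + 4 = -10.8022
Step 2: Gradient step.
x_raw = -3.6872 - 0.01*-54.9952 = -3.1372
y_raw = -1.0573 - 0.01*-10.8022 = -0.9493
Step 3: Project onto [-1, 3].
x_proj = clip(-3.1372) = -1.0
y_proj = clip(-0.9493) = -0.9493
Step 4: Evaluate f.
f(-1.0, -0.9493) = 6.5108


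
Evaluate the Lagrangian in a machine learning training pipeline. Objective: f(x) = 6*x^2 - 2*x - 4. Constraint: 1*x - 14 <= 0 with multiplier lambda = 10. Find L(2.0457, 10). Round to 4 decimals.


Step 1: Evaluate f(x).
f(2.0457) = 6*2.0457^2 - 2*2.0457 - 4 = 17.0179
Step 2: Evaluate g(x).
g(2.0457) = 1*2.0457 - 14 = -11.9543
Step 3: Compute Lagrangian.
L = 17.0179 + 10*-11.9543 = -102.5251


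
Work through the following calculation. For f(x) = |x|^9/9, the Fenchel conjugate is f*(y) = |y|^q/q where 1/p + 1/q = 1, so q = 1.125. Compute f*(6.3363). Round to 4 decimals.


The conjugate exponent q satisfies 1/p + 1/q = 1.
p = 9, so q = 9/(9 - 1) = 1.125
|y|^q = 6.3363^1.125 = 7.9811
f*(6.3363) = 7.9811 / 1.125 = 7.0944


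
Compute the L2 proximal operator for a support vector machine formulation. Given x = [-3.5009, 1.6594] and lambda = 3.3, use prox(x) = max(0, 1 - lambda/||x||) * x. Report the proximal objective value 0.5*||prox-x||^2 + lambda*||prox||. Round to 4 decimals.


Step 1: Compute ||x||.
||x|| = 3.8743
Step 2: Compute scaling factor.
scale = max(0, 1 - 3.3/3.8743) = 0.1482
Step 3: prox(x) = [-0.5189, 0.246]
||prox(x)|| = 0.5743
Step 4: Proximal objective.
0.5*||prox-x||^2 = 5.445
lambda*||prox|| = 1.8952
Total = 7.3401


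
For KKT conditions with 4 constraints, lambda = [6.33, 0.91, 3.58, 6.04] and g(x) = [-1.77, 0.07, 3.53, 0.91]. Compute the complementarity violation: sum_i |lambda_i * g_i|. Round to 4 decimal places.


KKT complementary slackness check:
lambda_1 * g_1 = 6.33 * -1.77 = -11.2041
lambda_2 * g_2 = 0.91 * 0.07 = 0.0637
lambda_3 * g_3 = 3.58 * 3.53 = 12.6374
lambda_4 * g_4 = 6.04 * 0.91 = 5.4964
Total violation = 11.2041 + 0.0637 + 12.6374 + 5.4964 = 29.4016


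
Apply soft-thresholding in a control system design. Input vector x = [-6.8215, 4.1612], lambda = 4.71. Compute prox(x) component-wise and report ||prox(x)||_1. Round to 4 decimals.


Soft-thresholding with lambda = 4.71:
prox(-6.8215) = sign(-6.8215)*max(|-6.8215| - 4.71, 0) = -2.1115
prox(4.1612) = sign(4.1612)*max(|4.1612| - 4.71, 0) = 0.0
prox(x) = [-2.1115, 0.0]
||prox(x)||_1 = 2.1115 + 0.0 = 2.1115


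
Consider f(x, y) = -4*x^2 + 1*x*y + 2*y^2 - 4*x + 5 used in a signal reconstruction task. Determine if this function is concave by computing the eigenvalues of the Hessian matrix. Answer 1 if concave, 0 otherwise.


The Hessian of f(x,y) = -4*x^2 + 1*x*y + 2*y^2 - 4*x + 5 is:
H = [[-8, 1], [1, 4]]
Trace = -8 + 4 = -4
Determinant = -8*4 - (1)^2 = -33
Discriminant = (-4)^2 - 4*-33 = 148.0
Eigenvalues: lambda_1 = -8.0828, lambda_2 = 4.0828
The function is not concave.

0


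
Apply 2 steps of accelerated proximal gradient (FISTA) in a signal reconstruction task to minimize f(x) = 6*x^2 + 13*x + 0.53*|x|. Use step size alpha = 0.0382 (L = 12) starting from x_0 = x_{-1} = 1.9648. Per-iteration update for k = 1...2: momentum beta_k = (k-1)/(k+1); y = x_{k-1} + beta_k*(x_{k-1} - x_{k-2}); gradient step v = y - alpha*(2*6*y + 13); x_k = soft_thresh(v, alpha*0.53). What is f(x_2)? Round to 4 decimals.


FISTA on f(x) = 6*x^2 + 13*x + 0.53*|x|
L = 12, alpha = 0.0382
Iteration 1: beta = 0.0, y = 1.9648 + 0.0*(1.9648 - 1.9648) = 1.9648
  grad(y) = 36.5776, v = y - alpha*grad = 0.5675
  prox(v) = soft_thresh(0.5675, 0.0202) = 0.5473
Iteration 2: beta = 0.3333, y = 0.5473 + 0.3333*(0.5473 - 1.9648) = 0.0748
  grad(y) = 13.8974, v = y - alpha*grad = -0.4561
  prox(v) = soft_thresh(-0.4561, 0.0202) = -0.4358
f(x_2) = 6*(-0.4358)^2 + 13*(-0.4358) + 0.53*|-0.4358| = -4.2953


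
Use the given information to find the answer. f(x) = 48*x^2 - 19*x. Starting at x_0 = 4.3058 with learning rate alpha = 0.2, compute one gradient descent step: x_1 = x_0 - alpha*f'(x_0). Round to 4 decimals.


We compute the gradient at x_0 and apply the update.
f'(x) = 96*x - 19
f'(4.3058) = 96*4.3058 - 19 = 394.3568
x_1 = 4.3058 - 0.2*394.3568 = -74.5656


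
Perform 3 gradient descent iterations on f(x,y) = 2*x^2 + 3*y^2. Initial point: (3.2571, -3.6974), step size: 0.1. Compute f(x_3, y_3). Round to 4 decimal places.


Gradient descent on f(x,y) = 2*x^2 + 3*y^2.
Starting point: (3.2571, -3.6974), alpha = 0.1
Step 1: grad_x = 2*2*3.2571 = 13.0284, grad_y = 2*3*-3.6974 = -22.1844
  x_1 = 3.2571 - 0.1*13.0284 = 1.9543
  y_1 = -3.6974 - 0.1*-22.1844 = -1.479
Step 2: grad_x = 2*2*1.9543 = 7.817, grad_y = 2*3*-1.479 = -8.8738
  x_2 = 1.9543 - 0.1*7.817 = 1.1726
  y_2 = -1.479 - 0.1*-8.8738 = -0.5916
Step 3: grad_x = 2*2*1.1726 = 4.6902, grad_y = 2*3*-0.5916 = -3.5495
  x_3 = 1.1726 - 0.1*4.6902 = 0.7035
  y_3 = -0.5916 - 0.1*-3.5495 = -0.2366
f(0.7035, -0.2366) = 2*0.7035^2 + 3*(-0.2366)^2 = 1.1579


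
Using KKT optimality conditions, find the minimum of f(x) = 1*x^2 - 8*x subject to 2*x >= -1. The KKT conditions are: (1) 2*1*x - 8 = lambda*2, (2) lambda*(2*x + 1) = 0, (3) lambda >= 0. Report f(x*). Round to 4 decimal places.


Step 1: Try lambda = 0 (constraint inactive).
Stationarity: 2*1*x - 8 = 0
x* = 8/(2*1) = 4.0
Check constraint: 2*4.0 = 8.0 >= -1 -- satisfied.
Step 2: Compute optimal value.
f(x*) = 1*4.0^2 - 8*4.0 = -16.0


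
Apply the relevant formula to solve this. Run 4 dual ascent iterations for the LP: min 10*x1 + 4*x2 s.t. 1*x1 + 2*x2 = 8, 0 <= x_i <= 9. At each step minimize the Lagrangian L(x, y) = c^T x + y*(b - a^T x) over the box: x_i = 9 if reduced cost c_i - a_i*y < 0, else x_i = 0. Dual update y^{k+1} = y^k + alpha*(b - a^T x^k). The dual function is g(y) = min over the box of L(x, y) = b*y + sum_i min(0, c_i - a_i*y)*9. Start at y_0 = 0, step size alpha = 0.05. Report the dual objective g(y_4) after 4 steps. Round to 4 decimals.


Dual ascent for LP: min 10*x1 + 4*x2, 1*x1 + 2*x2 = 8, 0 <= x_i <= 9
Step 1: y^k = 0.0, reduced costs: (10.0, 4.0)
  x^k = (0.0, 0.0), subgradient = b - a^T x = 8.0
  y^{k+1} = 0.0 + 0.05*8.0 = 0.4
Step 2: y^k = 0.4, reduced costs: (9.6, 3.2)
  x^k = (0.0, 0.0), subgradient = b - a^T x = 8.0
  y^{k+1} = 0.4 + 0.05*8.0 = 0.8
Step 3: y^k = 0.8, reduced costs: (9.2, 2.4)
  x^k = (0.0, 0.0), subgradient = b - a^T x = 8.0
  y^{k+1} = 0.8 + 0.05*8.0 = 1.2
Step 4: y^k = 1.2, reduced costs: (8.8, 1.6)
  x^k = (0.0, 0.0), subgradient = b - a^T x = 8.0
  y^{k+1} = 1.2 + 0.05*8.0 = 1.6
Dual objective at y_4 = 1.6: reduced costs (8.4, 0.8), box minimizer x = (0.0, 0.0)
g(y_4) = b*y + (c1 - a1*y)*x1 + (c2 - a2*y)*x2 = 8*1.6 + 8.4*0.0 + 0.8*0.0 = 12.8 + 0.0 + 0.0 = 12.8


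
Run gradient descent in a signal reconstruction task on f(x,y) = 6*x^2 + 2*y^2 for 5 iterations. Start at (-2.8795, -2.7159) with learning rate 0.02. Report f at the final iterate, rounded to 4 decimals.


Gradient descent on f(x,y) = 6*x^2 + 2*y^2.
Starting point: (-2.8795, -2.7159), alpha = 0.02
Step 1: grad_x = 2*6*-2.8795 = -34.554, grad_y = 2*2*-2.7159 = -10.8636
  x_1 = -2.8795 - 0.02*-34.554 = -2.1884
  y_1 = -2.7159 - 0.02*-10.8636 = -2.4986
Step 2: grad_x = 2*6*-2.1884 = -26.261, grad_y = 2*2*-2.4986 = -9.9945
  x_2 = -2.1884 - 0.02*-26.261 = -1.6632
  y_2 = -2.4986 - 0.02*-9.9945 = -2.2987
Step 3: grad_x = 2*6*-1.6632 = -19.9584, grad_y = 2*2*-2.2987 = -9.195
  x_3 = -1.6632 - 0.02*-19.9584 = -1.264
  y_3 = -2.2987 - 0.02*-9.195 = -2.1148
Step 4: grad_x = 2*6*-1.264 = -15.1684, grad_y = 2*2*-2.1148 = -8.4594
  x_4 = -1.264 - 0.02*-15.1684 = -0.9607
  y_4 = -2.1148 - 0.02*-8.4594 = -1.9457
Step 5: grad_x = 2*6*-0.9607 = -11.528, grad_y = 2*2*-1.9457 = -7.7826
  x_5 = -0.9607 - 0.02*-11.528 = -0.7301
  y_5 = -1.9457 - 0.02*-7.7826 = -1.79
f(-0.7301, -1.79) = 6*(-0.7301)^2 + 2*(-1.79)^2 = 9.6065
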